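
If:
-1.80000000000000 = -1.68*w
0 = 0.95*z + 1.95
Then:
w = 1.07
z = -2.05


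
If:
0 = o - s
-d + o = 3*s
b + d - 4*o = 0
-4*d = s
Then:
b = 0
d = 0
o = 0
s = 0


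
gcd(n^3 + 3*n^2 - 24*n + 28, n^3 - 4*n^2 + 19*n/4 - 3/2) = n - 2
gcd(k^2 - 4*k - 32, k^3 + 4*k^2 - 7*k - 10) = 1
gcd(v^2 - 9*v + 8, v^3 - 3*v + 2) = v - 1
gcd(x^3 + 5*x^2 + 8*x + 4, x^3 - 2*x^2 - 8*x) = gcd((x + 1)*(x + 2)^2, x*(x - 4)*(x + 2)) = x + 2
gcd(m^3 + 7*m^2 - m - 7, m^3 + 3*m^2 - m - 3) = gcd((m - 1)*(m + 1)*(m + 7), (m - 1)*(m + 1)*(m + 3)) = m^2 - 1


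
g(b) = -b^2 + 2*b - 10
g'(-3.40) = 8.80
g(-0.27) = -10.61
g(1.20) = -9.04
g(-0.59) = -11.53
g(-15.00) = -265.00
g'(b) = 2 - 2*b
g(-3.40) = -28.36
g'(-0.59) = 3.18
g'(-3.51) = 9.02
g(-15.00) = -265.00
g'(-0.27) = 2.54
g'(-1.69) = 5.38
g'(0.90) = 0.20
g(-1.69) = -16.24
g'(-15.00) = 32.00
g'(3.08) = -4.16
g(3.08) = -13.33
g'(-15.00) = 32.00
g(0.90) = -9.01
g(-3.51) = -29.34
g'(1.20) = -0.40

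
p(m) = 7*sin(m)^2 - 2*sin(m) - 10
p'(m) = 14*sin(m)*cos(m) - 2*cos(m)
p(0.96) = -6.94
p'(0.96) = 5.43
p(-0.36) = -8.43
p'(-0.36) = -6.49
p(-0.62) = -6.47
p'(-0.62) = -8.25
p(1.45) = -5.09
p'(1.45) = 1.43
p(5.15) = -2.45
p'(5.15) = -6.22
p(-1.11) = -2.59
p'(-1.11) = -6.47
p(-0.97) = -3.59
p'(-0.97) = -7.66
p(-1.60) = -1.01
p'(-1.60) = 0.47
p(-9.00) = -7.99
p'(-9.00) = 7.08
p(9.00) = -9.64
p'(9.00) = -3.43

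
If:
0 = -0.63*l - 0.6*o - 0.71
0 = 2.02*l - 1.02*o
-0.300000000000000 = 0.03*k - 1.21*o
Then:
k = -41.19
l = -0.39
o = -0.77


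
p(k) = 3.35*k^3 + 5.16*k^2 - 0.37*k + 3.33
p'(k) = 10.05*k^2 + 10.32*k - 0.37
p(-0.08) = 3.39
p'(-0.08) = -1.13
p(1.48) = 24.94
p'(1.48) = 36.92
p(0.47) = 4.64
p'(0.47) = 6.70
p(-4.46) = -189.58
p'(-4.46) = 153.51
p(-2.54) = -17.34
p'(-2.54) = 38.26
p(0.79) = 7.91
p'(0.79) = 14.06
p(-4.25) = -159.06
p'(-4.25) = 137.30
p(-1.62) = 3.23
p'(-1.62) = 9.29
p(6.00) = 910.47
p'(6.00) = 423.35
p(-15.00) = -10136.37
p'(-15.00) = 2106.08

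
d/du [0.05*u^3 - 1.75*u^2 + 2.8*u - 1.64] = 0.15*u^2 - 3.5*u + 2.8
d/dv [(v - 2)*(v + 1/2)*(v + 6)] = 3*v^2 + 9*v - 10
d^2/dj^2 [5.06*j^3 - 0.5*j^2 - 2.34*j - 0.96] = 30.36*j - 1.0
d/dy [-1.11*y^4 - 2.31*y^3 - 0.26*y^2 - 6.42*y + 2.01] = -4.44*y^3 - 6.93*y^2 - 0.52*y - 6.42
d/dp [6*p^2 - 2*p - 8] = 12*p - 2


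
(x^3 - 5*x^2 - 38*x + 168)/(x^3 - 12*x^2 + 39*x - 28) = (x + 6)/(x - 1)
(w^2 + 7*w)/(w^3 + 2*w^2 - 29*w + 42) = w/(w^2 - 5*w + 6)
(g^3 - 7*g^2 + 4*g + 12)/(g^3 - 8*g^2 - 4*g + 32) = (g^2 - 5*g - 6)/(g^2 - 6*g - 16)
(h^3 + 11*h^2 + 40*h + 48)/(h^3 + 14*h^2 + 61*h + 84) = (h + 4)/(h + 7)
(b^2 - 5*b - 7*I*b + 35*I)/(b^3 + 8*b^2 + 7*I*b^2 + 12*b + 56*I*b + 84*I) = (b^2 + b*(-5 - 7*I) + 35*I)/(b^3 + b^2*(8 + 7*I) + b*(12 + 56*I) + 84*I)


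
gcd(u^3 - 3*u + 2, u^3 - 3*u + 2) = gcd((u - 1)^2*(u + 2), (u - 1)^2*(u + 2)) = u^3 - 3*u + 2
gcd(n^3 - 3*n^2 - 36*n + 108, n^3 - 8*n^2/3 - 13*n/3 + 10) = n - 3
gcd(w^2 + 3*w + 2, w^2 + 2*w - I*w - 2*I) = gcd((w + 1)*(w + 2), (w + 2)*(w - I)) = w + 2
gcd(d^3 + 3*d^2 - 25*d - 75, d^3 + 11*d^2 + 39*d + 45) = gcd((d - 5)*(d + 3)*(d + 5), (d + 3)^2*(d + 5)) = d^2 + 8*d + 15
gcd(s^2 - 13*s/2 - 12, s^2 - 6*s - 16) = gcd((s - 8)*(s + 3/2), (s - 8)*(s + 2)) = s - 8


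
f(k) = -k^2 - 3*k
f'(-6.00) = 9.00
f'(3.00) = -9.00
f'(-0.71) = -1.58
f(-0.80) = 1.76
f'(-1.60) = 0.20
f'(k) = -2*k - 3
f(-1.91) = 2.08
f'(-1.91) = 0.82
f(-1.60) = 2.24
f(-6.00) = -18.00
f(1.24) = -5.26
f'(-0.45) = -2.10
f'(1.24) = -5.48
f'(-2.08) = 1.16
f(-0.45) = 1.15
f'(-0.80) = -1.40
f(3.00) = -18.00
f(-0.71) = 1.63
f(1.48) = -6.63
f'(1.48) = -5.96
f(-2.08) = 1.91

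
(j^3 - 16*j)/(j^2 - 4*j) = j + 4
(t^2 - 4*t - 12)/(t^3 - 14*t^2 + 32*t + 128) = (t - 6)/(t^2 - 16*t + 64)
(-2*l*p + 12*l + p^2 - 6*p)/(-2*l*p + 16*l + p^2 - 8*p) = (p - 6)/(p - 8)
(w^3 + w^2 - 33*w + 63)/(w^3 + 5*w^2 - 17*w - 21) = (w - 3)/(w + 1)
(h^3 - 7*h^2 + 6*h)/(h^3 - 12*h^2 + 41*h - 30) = h/(h - 5)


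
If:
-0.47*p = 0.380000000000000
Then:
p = -0.81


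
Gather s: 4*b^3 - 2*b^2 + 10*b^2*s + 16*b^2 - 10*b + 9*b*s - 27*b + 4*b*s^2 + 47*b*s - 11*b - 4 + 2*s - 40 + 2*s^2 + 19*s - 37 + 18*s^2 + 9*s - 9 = 4*b^3 + 14*b^2 - 48*b + s^2*(4*b + 20) + s*(10*b^2 + 56*b + 30) - 90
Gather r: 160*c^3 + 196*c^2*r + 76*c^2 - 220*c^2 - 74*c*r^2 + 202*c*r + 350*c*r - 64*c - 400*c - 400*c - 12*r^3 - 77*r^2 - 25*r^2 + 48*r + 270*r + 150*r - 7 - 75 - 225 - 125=160*c^3 - 144*c^2 - 864*c - 12*r^3 + r^2*(-74*c - 102) + r*(196*c^2 + 552*c + 468) - 432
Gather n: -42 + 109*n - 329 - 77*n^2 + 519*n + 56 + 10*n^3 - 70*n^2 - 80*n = 10*n^3 - 147*n^2 + 548*n - 315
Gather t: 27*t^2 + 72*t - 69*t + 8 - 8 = 27*t^2 + 3*t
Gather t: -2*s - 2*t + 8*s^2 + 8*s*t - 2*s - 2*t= 8*s^2 - 4*s + t*(8*s - 4)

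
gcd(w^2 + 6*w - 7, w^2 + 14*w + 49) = w + 7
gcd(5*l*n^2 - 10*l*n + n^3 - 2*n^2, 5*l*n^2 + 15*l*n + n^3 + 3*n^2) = 5*l*n + n^2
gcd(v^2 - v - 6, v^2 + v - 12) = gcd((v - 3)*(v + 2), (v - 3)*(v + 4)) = v - 3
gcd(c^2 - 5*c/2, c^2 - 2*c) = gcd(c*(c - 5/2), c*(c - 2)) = c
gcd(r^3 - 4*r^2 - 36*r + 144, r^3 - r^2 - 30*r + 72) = r^2 + 2*r - 24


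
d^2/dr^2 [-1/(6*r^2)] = -1/r^4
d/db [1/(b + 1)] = -1/(b + 1)^2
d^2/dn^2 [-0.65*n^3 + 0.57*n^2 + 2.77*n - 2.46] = 1.14 - 3.9*n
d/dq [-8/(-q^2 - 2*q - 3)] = 16*(-q - 1)/(q^2 + 2*q + 3)^2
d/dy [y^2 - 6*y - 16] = 2*y - 6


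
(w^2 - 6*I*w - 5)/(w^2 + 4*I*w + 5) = (w - 5*I)/(w + 5*I)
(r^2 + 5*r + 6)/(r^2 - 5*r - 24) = (r + 2)/(r - 8)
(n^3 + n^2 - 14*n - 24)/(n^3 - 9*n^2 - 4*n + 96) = (n + 2)/(n - 8)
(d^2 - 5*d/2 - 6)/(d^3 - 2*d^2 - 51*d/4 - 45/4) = 2*(d - 4)/(2*d^2 - 7*d - 15)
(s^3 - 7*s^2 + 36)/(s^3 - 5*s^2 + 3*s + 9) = (s^2 - 4*s - 12)/(s^2 - 2*s - 3)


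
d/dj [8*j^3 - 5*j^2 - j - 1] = 24*j^2 - 10*j - 1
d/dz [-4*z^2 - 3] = -8*z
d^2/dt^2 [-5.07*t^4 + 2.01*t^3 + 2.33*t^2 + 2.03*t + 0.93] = -60.84*t^2 + 12.06*t + 4.66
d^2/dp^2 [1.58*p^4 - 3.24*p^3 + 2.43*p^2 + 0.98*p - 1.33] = 18.96*p^2 - 19.44*p + 4.86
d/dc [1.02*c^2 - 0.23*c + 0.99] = 2.04*c - 0.23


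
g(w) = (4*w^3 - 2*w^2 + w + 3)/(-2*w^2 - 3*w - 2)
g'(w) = (4*w + 3)*(4*w^3 - 2*w^2 + w + 3)/(-2*w^2 - 3*w - 2)^2 + (12*w^2 - 4*w + 1)/(-2*w^2 - 3*w - 2)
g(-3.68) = 12.59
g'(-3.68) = -1.70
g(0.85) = -0.81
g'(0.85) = -0.18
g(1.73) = -1.48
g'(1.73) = -1.16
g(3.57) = -4.27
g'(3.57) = -1.72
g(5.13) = -7.08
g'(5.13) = -1.85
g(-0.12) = -1.70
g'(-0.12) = 1.58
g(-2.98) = 11.42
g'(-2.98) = -1.63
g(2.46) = -2.46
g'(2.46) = -1.50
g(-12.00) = 28.38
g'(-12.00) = -1.97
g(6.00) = -8.71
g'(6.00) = -1.89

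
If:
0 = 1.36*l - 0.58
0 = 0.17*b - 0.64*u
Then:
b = 3.76470588235294*u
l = 0.43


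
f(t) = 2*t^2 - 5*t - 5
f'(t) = 4*t - 5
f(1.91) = -7.25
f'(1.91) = 2.64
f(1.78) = -7.56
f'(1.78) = 2.12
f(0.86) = -7.82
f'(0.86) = -1.56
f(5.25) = 23.88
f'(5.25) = 16.00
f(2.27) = -6.04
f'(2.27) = 4.08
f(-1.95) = 12.36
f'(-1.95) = -12.80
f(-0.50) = -2.00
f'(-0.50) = -7.00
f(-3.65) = 39.90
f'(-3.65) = -19.60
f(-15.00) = 520.00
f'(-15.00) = -65.00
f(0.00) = -5.00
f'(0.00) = -5.00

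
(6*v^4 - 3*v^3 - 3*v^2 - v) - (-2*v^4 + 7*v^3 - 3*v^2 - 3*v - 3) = 8*v^4 - 10*v^3 + 2*v + 3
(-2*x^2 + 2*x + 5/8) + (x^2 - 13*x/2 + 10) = -x^2 - 9*x/2 + 85/8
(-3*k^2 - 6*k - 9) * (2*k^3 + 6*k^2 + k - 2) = -6*k^5 - 30*k^4 - 57*k^3 - 54*k^2 + 3*k + 18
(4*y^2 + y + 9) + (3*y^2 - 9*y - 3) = 7*y^2 - 8*y + 6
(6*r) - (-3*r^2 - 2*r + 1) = 3*r^2 + 8*r - 1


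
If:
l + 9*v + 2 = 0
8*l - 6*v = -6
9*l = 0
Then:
No Solution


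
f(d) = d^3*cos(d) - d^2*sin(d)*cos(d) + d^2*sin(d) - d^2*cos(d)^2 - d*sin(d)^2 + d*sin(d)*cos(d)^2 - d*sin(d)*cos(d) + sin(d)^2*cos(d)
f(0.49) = -0.01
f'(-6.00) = 202.76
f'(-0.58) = 0.32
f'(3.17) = -62.05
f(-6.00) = -239.58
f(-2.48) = 4.23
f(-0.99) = -0.33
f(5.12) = 31.70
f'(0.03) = -0.00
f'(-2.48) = -14.81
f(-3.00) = 16.26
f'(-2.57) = -17.45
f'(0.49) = -0.03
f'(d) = -d^3*sin(d) + d^2*sin(d)^2 + 2*d^2*sin(d)*cos(d) - d^2*cos(d)^2 + 4*d^2*cos(d) - 2*d*sin(d)^2*cos(d) + d*sin(d)^2 - 4*d*sin(d)*cos(d) + 2*d*sin(d) + d*cos(d)^3 - 3*d*cos(d)^2 - sin(d)^3 - sin(d)^2 + 3*sin(d)*cos(d)^2 - sin(d)*cos(d)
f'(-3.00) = -32.07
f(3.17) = -42.64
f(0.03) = -0.00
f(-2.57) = 5.68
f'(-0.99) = 1.06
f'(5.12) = 160.40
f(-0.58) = -0.05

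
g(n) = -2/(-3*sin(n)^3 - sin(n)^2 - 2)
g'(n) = -2*(9*sin(n)^2*cos(n) + 2*sin(n)*cos(n))/(-3*sin(n)^3 - sin(n)^2 - 2)^2 = -2*(9*sin(n) + 2)*sin(n)*cos(n)/(3*sin(n)^3 + sin(n)^2 + 2)^2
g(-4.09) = 0.47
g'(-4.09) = 0.48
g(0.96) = 0.46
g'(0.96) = -0.47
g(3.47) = 1.00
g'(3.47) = 0.14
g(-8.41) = 2.26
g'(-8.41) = 6.49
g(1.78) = 0.35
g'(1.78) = 0.13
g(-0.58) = 1.11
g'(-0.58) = -0.82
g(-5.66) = 0.68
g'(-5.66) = -0.80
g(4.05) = 1.74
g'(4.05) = 3.73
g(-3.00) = 0.99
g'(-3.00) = -0.05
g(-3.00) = 0.99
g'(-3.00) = -0.05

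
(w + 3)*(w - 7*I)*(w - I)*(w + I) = w^4 + 3*w^3 - 7*I*w^3 + w^2 - 21*I*w^2 + 3*w - 7*I*w - 21*I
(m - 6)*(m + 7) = m^2 + m - 42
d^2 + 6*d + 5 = (d + 1)*(d + 5)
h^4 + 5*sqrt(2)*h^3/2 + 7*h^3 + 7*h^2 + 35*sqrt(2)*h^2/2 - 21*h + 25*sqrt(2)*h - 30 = (h + 2)*(h + 5)*(h - sqrt(2)/2)*(h + 3*sqrt(2))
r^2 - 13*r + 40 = (r - 8)*(r - 5)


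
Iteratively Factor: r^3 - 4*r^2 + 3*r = (r - 3)*(r^2 - r) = r*(r - 3)*(r - 1)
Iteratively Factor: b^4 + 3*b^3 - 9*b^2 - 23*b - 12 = (b + 1)*(b^3 + 2*b^2 - 11*b - 12) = (b - 3)*(b + 1)*(b^2 + 5*b + 4) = (b - 3)*(b + 1)*(b + 4)*(b + 1)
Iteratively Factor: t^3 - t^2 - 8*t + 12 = (t + 3)*(t^2 - 4*t + 4) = (t - 2)*(t + 3)*(t - 2)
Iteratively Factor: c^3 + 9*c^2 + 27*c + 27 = (c + 3)*(c^2 + 6*c + 9) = (c + 3)^2*(c + 3)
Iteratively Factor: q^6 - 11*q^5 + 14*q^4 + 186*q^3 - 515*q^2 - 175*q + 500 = (q + 4)*(q^5 - 15*q^4 + 74*q^3 - 110*q^2 - 75*q + 125) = (q - 5)*(q + 4)*(q^4 - 10*q^3 + 24*q^2 + 10*q - 25) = (q - 5)*(q + 1)*(q + 4)*(q^3 - 11*q^2 + 35*q - 25) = (q - 5)^2*(q + 1)*(q + 4)*(q^2 - 6*q + 5) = (q - 5)^3*(q + 1)*(q + 4)*(q - 1)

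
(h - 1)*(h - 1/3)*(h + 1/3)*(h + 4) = h^4 + 3*h^3 - 37*h^2/9 - h/3 + 4/9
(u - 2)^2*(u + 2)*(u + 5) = u^4 + 3*u^3 - 14*u^2 - 12*u + 40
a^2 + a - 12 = (a - 3)*(a + 4)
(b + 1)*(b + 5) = b^2 + 6*b + 5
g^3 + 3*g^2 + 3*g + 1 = (g + 1)^3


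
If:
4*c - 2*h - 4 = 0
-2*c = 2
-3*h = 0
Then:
No Solution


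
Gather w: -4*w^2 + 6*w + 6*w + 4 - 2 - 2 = -4*w^2 + 12*w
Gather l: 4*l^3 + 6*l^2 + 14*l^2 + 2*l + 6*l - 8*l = 4*l^3 + 20*l^2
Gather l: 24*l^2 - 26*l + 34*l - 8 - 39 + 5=24*l^2 + 8*l - 42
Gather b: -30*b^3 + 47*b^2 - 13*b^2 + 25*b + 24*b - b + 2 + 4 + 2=-30*b^3 + 34*b^2 + 48*b + 8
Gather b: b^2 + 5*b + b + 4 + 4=b^2 + 6*b + 8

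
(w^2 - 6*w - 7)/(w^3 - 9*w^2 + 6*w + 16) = (w - 7)/(w^2 - 10*w + 16)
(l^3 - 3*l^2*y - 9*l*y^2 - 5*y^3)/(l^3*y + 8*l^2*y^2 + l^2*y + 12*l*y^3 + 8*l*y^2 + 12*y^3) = (l^3 - 3*l^2*y - 9*l*y^2 - 5*y^3)/(y*(l^3 + 8*l^2*y + l^2 + 12*l*y^2 + 8*l*y + 12*y^2))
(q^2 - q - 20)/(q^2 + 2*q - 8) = (q - 5)/(q - 2)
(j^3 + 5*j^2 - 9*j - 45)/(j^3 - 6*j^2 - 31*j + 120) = (j + 3)/(j - 8)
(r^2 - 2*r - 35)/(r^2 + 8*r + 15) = (r - 7)/(r + 3)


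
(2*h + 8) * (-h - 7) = -2*h^2 - 22*h - 56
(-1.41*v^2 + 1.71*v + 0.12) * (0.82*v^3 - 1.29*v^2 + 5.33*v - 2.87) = -1.1562*v^5 + 3.2211*v^4 - 9.6228*v^3 + 13.0062*v^2 - 4.2681*v - 0.3444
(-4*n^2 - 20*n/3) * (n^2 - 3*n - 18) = -4*n^4 + 16*n^3/3 + 92*n^2 + 120*n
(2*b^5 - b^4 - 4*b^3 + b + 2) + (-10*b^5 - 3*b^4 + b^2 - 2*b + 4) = -8*b^5 - 4*b^4 - 4*b^3 + b^2 - b + 6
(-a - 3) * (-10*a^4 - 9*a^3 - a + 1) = 10*a^5 + 39*a^4 + 27*a^3 + a^2 + 2*a - 3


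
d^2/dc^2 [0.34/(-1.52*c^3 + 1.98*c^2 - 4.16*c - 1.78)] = ((3.1008*c - 1.3464)*(1.52*c^3 - 1.98*c^2 + 4.16*c + 1.78) - 0.34*(4.56*c^2 - 3.96*c + 4.16)*(9.12*c^2 - 7.92*c + 8.32))/(1.52*c^3 - 1.98*c^2 + 4.16*c + 1.78)^3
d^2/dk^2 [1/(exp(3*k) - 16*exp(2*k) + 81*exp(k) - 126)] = ((-9*exp(2*k) + 64*exp(k) - 81)*(exp(3*k) - 16*exp(2*k) + 81*exp(k) - 126) + 2*(3*exp(2*k) - 32*exp(k) + 81)^2*exp(k))*exp(k)/(exp(3*k) - 16*exp(2*k) + 81*exp(k) - 126)^3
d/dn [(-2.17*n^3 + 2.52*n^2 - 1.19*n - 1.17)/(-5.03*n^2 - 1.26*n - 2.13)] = (10.9151*n^4 + 5.4684*n^3 + 4.7054*n^2 - 22.5054*n + 1.0605)/(25.3009*n^4 + 12.6756*n^3 + 23.0154*n^2 + 5.3676*n + 4.5369)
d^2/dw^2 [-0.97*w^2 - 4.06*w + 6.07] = -1.94000000000000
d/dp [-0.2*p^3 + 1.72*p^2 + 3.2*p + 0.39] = -0.6*p^2 + 3.44*p + 3.2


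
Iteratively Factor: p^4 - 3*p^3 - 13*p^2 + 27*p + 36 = (p - 3)*(p^3 - 13*p - 12) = (p - 3)*(p + 3)*(p^2 - 3*p - 4) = (p - 3)*(p + 1)*(p + 3)*(p - 4)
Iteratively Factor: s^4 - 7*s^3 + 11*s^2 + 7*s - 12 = (s - 3)*(s^3 - 4*s^2 - s + 4) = (s - 4)*(s - 3)*(s^2 - 1) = (s - 4)*(s - 3)*(s + 1)*(s - 1)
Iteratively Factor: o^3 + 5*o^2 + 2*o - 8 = (o - 1)*(o^2 + 6*o + 8) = (o - 1)*(o + 4)*(o + 2)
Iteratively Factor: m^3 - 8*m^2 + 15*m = (m)*(m^2 - 8*m + 15) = m*(m - 3)*(m - 5)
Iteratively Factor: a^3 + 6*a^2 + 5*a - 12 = (a + 4)*(a^2 + 2*a - 3) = (a + 3)*(a + 4)*(a - 1)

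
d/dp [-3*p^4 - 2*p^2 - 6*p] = -12*p^3 - 4*p - 6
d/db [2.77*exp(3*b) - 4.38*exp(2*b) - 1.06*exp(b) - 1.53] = (8.31*exp(2*b) - 8.76*exp(b) - 1.06)*exp(b)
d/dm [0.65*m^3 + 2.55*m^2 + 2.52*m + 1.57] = 1.95*m^2 + 5.1*m + 2.52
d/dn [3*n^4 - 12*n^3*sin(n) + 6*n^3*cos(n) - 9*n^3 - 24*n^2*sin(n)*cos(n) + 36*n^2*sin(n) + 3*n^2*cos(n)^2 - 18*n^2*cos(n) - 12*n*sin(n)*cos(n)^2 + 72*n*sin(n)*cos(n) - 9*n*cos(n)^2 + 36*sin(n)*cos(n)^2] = -6*n^3*sin(n) - 12*n^3*cos(n) + 12*n^3 - 18*n^2*sin(n) - 3*n^2*sin(2*n) + 54*n^2*cos(n) - 24*n^2*cos(2*n) - 27*n^2 + 72*n*sin(n) - 15*n*sin(2*n) - 39*n*cos(n) + 75*n*cos(2*n) - 9*n*cos(3*n) + 3*n - 3*sin(n) + 36*sin(2*n) - 3*sin(3*n) + 9*cos(n) - 9*cos(2*n)/2 + 27*cos(3*n) - 9/2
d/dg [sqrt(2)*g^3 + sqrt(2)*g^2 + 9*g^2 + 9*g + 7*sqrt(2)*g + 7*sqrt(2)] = 3*sqrt(2)*g^2 + 2*sqrt(2)*g + 18*g + 9 + 7*sqrt(2)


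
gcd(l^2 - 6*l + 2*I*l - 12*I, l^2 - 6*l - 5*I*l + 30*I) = l - 6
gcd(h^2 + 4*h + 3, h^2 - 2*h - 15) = h + 3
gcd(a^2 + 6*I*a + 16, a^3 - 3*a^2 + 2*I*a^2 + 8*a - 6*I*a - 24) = a - 2*I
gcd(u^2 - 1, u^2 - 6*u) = 1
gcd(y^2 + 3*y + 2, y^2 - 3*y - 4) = y + 1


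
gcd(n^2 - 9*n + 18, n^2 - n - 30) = n - 6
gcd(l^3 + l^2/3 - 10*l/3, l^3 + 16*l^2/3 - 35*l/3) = l^2 - 5*l/3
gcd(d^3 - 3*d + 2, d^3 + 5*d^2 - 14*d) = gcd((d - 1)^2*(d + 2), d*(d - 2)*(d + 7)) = 1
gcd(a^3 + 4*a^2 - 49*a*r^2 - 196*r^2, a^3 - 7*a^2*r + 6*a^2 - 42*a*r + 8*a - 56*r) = -a^2 + 7*a*r - 4*a + 28*r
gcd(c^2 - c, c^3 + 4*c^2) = c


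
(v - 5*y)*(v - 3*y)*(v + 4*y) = v^3 - 4*v^2*y - 17*v*y^2 + 60*y^3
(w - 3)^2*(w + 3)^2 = w^4 - 18*w^2 + 81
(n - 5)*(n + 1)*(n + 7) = n^3 + 3*n^2 - 33*n - 35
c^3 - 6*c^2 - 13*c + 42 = (c - 7)*(c - 2)*(c + 3)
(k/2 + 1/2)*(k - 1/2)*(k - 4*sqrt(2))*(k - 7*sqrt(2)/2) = k^4/2 - 15*sqrt(2)*k^3/4 + k^3/4 - 15*sqrt(2)*k^2/8 + 55*k^2/4 + 15*sqrt(2)*k/8 + 7*k - 7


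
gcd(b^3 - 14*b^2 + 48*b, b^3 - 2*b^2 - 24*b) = b^2 - 6*b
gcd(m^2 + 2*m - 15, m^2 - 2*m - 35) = m + 5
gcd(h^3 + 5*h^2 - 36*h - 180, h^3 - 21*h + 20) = h + 5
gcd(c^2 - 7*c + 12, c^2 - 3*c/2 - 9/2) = c - 3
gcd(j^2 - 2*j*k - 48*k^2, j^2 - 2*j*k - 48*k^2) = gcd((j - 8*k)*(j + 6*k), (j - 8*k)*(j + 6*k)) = j^2 - 2*j*k - 48*k^2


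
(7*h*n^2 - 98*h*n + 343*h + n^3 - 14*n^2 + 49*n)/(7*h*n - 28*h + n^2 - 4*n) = (n^2 - 14*n + 49)/(n - 4)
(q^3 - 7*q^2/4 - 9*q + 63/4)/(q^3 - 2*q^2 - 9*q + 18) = (q - 7/4)/(q - 2)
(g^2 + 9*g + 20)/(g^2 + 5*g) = (g + 4)/g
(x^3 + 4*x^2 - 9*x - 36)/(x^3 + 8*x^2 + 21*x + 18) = (x^2 + x - 12)/(x^2 + 5*x + 6)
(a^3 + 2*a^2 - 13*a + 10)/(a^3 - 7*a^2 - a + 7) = (a^2 + 3*a - 10)/(a^2 - 6*a - 7)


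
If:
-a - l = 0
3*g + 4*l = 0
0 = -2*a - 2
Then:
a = -1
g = -4/3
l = 1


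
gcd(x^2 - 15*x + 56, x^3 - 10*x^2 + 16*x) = x - 8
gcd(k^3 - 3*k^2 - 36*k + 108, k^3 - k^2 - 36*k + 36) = k^2 - 36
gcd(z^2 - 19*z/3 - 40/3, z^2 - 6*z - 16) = z - 8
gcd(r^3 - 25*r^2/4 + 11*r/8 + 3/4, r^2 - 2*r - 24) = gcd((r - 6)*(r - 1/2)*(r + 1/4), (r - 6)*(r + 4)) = r - 6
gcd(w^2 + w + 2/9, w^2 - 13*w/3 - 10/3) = w + 2/3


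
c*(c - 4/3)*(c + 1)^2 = c^4 + 2*c^3/3 - 5*c^2/3 - 4*c/3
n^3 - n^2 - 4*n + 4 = (n - 2)*(n - 1)*(n + 2)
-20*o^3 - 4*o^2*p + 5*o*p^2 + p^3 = (-2*o + p)*(2*o + p)*(5*o + p)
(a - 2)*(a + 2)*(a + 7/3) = a^3 + 7*a^2/3 - 4*a - 28/3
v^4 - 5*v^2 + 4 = (v - 2)*(v - 1)*(v + 1)*(v + 2)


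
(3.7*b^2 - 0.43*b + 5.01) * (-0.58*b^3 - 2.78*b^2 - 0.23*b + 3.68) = -2.146*b^5 - 10.0366*b^4 - 2.5614*b^3 - 0.212899999999996*b^2 - 2.7347*b + 18.4368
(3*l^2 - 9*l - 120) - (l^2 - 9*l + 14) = 2*l^2 - 134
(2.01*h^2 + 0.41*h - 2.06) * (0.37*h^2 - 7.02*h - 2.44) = 0.7437*h^4 - 13.9585*h^3 - 8.5448*h^2 + 13.4608*h + 5.0264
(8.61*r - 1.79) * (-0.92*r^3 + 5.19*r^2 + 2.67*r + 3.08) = -7.9212*r^4 + 46.3327*r^3 + 13.6986*r^2 + 21.7395*r - 5.5132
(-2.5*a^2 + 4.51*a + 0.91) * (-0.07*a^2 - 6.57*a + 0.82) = 0.175*a^4 + 16.1093*a^3 - 31.7444*a^2 - 2.2805*a + 0.7462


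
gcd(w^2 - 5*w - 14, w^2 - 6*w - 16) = w + 2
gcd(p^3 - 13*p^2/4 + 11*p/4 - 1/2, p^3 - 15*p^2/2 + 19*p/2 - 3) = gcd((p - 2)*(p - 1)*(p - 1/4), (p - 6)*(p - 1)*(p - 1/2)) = p - 1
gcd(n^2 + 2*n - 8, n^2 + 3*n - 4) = n + 4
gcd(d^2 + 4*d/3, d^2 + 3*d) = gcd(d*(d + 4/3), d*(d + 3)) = d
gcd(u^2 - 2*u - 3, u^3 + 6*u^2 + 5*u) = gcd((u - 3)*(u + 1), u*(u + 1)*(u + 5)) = u + 1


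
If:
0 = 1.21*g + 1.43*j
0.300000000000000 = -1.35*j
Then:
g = 0.26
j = -0.22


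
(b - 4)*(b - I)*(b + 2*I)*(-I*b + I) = -I*b^4 + b^3 + 5*I*b^3 - 5*b^2 - 6*I*b^2 + 4*b + 10*I*b - 8*I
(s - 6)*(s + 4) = s^2 - 2*s - 24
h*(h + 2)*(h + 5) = h^3 + 7*h^2 + 10*h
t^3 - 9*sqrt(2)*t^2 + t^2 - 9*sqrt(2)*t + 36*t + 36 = (t + 1)*(t - 6*sqrt(2))*(t - 3*sqrt(2))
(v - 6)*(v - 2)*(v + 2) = v^3 - 6*v^2 - 4*v + 24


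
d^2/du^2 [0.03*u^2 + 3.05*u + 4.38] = 0.0600000000000000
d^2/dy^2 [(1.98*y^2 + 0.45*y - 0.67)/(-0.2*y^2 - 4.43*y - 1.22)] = (-1.11022302462516e-16*y^4 + 3.47256*y^3 + 3.05952000000002*y^2 + 4.22052000000001*y + 24.940482)/(0.008*y^6 + 0.5316*y^5 + 11.92134*y^4 + 93.423827*y^3 + 72.720174*y^2 + 19.780836*y + 1.815848)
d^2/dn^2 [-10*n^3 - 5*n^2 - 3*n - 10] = -60*n - 10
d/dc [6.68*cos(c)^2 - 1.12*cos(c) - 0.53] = (1.12 - 13.36*cos(c))*sin(c)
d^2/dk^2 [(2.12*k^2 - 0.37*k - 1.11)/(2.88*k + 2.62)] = (7.105427357601e-15*k + 16.275232)/(23.887872*k^3 + 65.193984*k^2 + 59.308416*k + 17.984728)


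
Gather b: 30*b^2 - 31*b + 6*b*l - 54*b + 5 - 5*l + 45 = 30*b^2 + b*(6*l - 85) - 5*l + 50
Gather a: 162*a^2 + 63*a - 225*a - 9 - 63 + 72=162*a^2 - 162*a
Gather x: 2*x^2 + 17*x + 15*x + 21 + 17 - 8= 2*x^2 + 32*x + 30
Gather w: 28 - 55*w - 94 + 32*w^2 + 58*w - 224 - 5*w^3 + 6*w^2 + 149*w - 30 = -5*w^3 + 38*w^2 + 152*w - 320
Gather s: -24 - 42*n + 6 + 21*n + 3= -21*n - 15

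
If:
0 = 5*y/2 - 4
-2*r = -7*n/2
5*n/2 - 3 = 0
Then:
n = 6/5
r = 21/10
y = 8/5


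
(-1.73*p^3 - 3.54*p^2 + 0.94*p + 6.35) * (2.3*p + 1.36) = -3.979*p^4 - 10.4948*p^3 - 2.6524*p^2 + 15.8834*p + 8.636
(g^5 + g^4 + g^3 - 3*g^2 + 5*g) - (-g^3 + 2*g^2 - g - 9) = g^5 + g^4 + 2*g^3 - 5*g^2 + 6*g + 9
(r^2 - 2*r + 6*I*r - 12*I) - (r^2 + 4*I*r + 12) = -2*r + 2*I*r - 12 - 12*I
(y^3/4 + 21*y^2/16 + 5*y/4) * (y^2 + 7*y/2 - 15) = y^5/4 + 35*y^4/16 + 67*y^3/32 - 245*y^2/16 - 75*y/4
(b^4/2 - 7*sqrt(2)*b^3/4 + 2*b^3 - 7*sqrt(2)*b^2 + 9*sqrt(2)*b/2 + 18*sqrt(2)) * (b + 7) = b^5/2 - 7*sqrt(2)*b^4/4 + 11*b^4/2 - 77*sqrt(2)*b^3/4 + 14*b^3 - 89*sqrt(2)*b^2/2 + 99*sqrt(2)*b/2 + 126*sqrt(2)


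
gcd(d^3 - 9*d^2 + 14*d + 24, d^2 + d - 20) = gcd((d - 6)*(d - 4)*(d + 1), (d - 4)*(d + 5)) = d - 4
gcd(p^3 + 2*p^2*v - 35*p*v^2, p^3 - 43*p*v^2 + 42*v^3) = p + 7*v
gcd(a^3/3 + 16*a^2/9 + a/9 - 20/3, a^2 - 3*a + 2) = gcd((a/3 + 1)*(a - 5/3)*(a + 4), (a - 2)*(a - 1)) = 1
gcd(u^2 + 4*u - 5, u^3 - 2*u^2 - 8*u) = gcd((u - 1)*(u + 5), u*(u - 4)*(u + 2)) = 1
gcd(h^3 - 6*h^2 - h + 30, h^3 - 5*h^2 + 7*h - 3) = h - 3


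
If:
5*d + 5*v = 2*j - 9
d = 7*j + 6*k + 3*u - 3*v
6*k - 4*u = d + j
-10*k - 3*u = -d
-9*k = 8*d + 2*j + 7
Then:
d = -7493/12938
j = -9119/12938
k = -688/6469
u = 2089/12938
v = -19443/12938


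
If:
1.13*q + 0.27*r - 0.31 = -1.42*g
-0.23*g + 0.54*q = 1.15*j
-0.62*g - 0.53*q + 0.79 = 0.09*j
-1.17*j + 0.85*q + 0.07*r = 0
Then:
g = 0.64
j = 0.20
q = 0.71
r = -5.18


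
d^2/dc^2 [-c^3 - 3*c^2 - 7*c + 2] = -6*c - 6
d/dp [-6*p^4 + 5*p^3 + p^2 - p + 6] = -24*p^3 + 15*p^2 + 2*p - 1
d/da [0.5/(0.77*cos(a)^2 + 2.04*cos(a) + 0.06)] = (0.77*cos(a) + 1.02)*sin(a)/(0.77*cos(a)^2 + 2.04*cos(a) + 0.06)^2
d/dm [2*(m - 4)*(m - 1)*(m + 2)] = 6*m^2 - 12*m - 12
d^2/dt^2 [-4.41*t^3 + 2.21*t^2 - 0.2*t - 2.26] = 4.42 - 26.46*t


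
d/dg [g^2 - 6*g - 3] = 2*g - 6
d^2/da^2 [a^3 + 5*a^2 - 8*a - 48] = 6*a + 10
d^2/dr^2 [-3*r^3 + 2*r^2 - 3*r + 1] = 4 - 18*r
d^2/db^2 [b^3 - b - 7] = 6*b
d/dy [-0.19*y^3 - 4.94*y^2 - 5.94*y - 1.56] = -0.57*y^2 - 9.88*y - 5.94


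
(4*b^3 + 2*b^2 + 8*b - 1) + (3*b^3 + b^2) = 7*b^3 + 3*b^2 + 8*b - 1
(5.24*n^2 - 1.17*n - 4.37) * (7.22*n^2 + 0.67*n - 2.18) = 37.8328*n^4 - 4.9366*n^3 - 43.7585*n^2 - 0.3773*n + 9.5266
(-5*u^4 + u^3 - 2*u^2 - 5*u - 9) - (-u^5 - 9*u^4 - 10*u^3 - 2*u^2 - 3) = u^5 + 4*u^4 + 11*u^3 - 5*u - 6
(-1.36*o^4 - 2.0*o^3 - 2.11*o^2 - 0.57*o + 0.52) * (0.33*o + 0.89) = -0.4488*o^5 - 1.8704*o^4 - 2.4763*o^3 - 2.066*o^2 - 0.3357*o + 0.4628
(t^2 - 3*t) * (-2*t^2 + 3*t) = -2*t^4 + 9*t^3 - 9*t^2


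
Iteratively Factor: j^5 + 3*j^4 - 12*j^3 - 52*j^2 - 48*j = (j - 4)*(j^4 + 7*j^3 + 16*j^2 + 12*j) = (j - 4)*(j + 3)*(j^3 + 4*j^2 + 4*j) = j*(j - 4)*(j + 3)*(j^2 + 4*j + 4) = j*(j - 4)*(j + 2)*(j + 3)*(j + 2)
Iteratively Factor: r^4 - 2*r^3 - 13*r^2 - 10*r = (r + 2)*(r^3 - 4*r^2 - 5*r) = (r + 1)*(r + 2)*(r^2 - 5*r) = r*(r + 1)*(r + 2)*(r - 5)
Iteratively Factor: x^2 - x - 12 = (x - 4)*(x + 3)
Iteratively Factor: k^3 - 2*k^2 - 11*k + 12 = (k - 4)*(k^2 + 2*k - 3) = (k - 4)*(k - 1)*(k + 3)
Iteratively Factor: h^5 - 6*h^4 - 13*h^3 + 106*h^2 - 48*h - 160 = (h - 2)*(h^4 - 4*h^3 - 21*h^2 + 64*h + 80) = (h - 2)*(h + 1)*(h^3 - 5*h^2 - 16*h + 80) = (h - 5)*(h - 2)*(h + 1)*(h^2 - 16) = (h - 5)*(h - 2)*(h + 1)*(h + 4)*(h - 4)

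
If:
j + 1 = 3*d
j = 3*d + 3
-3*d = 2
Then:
No Solution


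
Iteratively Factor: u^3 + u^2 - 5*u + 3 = (u + 3)*(u^2 - 2*u + 1) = (u - 1)*(u + 3)*(u - 1)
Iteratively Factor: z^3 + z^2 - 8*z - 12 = (z + 2)*(z^2 - z - 6) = (z + 2)^2*(z - 3)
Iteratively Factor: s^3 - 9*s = (s + 3)*(s^2 - 3*s) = (s - 3)*(s + 3)*(s)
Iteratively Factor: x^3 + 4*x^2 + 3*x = (x)*(x^2 + 4*x + 3) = x*(x + 3)*(x + 1)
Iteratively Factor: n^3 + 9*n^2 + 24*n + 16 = (n + 1)*(n^2 + 8*n + 16) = (n + 1)*(n + 4)*(n + 4)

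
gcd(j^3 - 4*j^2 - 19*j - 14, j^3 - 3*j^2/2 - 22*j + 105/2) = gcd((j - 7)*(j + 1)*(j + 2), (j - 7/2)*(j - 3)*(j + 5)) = 1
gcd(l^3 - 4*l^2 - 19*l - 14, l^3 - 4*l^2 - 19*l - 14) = l^3 - 4*l^2 - 19*l - 14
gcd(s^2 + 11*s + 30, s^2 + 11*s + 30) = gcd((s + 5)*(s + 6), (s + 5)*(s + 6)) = s^2 + 11*s + 30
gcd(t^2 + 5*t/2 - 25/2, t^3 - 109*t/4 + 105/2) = t - 5/2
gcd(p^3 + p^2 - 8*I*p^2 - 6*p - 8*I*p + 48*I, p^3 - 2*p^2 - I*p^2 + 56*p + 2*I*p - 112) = p^2 + p*(-2 - 8*I) + 16*I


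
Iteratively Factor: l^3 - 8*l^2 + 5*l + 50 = (l + 2)*(l^2 - 10*l + 25) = (l - 5)*(l + 2)*(l - 5)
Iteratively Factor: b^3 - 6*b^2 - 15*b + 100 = (b - 5)*(b^2 - b - 20) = (b - 5)^2*(b + 4)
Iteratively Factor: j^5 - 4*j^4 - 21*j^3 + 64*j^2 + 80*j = (j - 5)*(j^4 + j^3 - 16*j^2 - 16*j) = (j - 5)*(j + 1)*(j^3 - 16*j) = j*(j - 5)*(j + 1)*(j^2 - 16) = j*(j - 5)*(j + 1)*(j + 4)*(j - 4)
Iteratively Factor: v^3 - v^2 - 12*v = (v + 3)*(v^2 - 4*v) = (v - 4)*(v + 3)*(v)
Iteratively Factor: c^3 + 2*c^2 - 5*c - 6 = (c + 3)*(c^2 - c - 2) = (c - 2)*(c + 3)*(c + 1)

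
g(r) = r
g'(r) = 1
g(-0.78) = -0.78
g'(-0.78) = 1.00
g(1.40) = 1.40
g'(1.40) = 1.00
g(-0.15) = -0.15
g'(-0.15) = 1.00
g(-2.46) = -2.46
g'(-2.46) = 1.00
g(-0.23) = -0.23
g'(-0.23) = 1.00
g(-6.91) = -6.91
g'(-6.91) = 1.00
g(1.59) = 1.59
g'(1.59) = 1.00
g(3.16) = 3.16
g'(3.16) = 1.00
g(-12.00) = -12.00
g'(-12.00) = 1.00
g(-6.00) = -6.00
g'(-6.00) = 1.00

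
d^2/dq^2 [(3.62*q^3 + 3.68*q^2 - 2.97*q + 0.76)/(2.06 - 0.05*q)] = (-0.0181*q^3 + 2.23716*q^2 - 92.170992*q - 30.624876)/(0.000125*q^3 - 0.01545*q^2 + 0.63654*q - 8.741816)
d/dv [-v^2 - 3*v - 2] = -2*v - 3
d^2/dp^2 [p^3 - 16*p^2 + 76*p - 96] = 6*p - 32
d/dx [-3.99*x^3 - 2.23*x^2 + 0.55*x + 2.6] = -11.97*x^2 - 4.46*x + 0.55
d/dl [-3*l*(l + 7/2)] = -6*l - 21/2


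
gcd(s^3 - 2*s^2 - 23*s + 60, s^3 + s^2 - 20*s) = s^2 + s - 20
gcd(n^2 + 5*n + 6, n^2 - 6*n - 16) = n + 2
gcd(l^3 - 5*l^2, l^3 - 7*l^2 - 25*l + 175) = l - 5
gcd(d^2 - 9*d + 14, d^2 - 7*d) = d - 7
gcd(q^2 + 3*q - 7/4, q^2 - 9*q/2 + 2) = q - 1/2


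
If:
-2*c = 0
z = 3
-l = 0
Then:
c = 0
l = 0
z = 3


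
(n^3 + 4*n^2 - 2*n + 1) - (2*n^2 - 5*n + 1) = n^3 + 2*n^2 + 3*n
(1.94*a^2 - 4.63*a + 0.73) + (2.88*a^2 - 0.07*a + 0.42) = 4.82*a^2 - 4.7*a + 1.15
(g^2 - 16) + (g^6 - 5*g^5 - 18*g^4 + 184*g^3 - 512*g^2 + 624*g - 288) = g^6 - 5*g^5 - 18*g^4 + 184*g^3 - 511*g^2 + 624*g - 304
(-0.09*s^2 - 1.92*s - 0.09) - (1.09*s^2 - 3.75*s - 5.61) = -1.18*s^2 + 1.83*s + 5.52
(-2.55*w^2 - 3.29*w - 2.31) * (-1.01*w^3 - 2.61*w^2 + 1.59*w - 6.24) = 2.5755*w^5 + 9.9784*w^4 + 6.8655*w^3 + 16.71*w^2 + 16.8567*w + 14.4144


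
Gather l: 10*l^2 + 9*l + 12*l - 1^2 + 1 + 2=10*l^2 + 21*l + 2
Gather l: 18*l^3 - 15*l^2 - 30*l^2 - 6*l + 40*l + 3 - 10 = 18*l^3 - 45*l^2 + 34*l - 7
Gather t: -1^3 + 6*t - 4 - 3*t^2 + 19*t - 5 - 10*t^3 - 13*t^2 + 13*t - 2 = -10*t^3 - 16*t^2 + 38*t - 12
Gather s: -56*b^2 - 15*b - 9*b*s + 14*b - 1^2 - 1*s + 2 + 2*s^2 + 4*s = -56*b^2 - b + 2*s^2 + s*(3 - 9*b) + 1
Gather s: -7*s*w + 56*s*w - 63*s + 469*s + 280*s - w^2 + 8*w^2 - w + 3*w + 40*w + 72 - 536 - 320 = s*(49*w + 686) + 7*w^2 + 42*w - 784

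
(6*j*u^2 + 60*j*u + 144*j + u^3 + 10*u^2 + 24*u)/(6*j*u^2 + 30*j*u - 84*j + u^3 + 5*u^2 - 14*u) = (u^2 + 10*u + 24)/(u^2 + 5*u - 14)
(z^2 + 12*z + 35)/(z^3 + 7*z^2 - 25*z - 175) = 1/(z - 5)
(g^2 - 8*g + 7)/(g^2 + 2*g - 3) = (g - 7)/(g + 3)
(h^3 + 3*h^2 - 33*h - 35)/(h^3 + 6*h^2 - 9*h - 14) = (h - 5)/(h - 2)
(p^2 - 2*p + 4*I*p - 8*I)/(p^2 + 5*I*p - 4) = (p - 2)/(p + I)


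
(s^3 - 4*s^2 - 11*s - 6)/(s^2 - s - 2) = (s^2 - 5*s - 6)/(s - 2)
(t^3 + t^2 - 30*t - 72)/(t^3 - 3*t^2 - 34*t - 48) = (t^2 - 2*t - 24)/(t^2 - 6*t - 16)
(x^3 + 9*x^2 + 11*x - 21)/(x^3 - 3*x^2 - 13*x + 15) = (x + 7)/(x - 5)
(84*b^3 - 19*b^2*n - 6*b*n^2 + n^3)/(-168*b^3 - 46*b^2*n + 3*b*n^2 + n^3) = (-3*b + n)/(6*b + n)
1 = 1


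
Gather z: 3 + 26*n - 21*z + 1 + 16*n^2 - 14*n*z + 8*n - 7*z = 16*n^2 + 34*n + z*(-14*n - 28) + 4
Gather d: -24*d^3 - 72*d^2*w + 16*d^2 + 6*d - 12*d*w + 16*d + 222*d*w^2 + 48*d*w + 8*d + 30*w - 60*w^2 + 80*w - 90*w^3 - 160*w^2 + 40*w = -24*d^3 + d^2*(16 - 72*w) + d*(222*w^2 + 36*w + 30) - 90*w^3 - 220*w^2 + 150*w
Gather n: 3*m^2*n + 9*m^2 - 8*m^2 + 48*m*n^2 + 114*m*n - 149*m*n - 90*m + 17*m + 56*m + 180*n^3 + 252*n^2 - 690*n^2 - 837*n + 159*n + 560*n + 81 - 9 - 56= m^2 - 17*m + 180*n^3 + n^2*(48*m - 438) + n*(3*m^2 - 35*m - 118) + 16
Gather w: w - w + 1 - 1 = 0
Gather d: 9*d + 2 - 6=9*d - 4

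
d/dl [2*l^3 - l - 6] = 6*l^2 - 1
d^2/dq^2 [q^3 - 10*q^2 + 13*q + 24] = 6*q - 20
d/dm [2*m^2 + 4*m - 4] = 4*m + 4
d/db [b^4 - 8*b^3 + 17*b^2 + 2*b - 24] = 4*b^3 - 24*b^2 + 34*b + 2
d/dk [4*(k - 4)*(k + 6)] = 8*k + 8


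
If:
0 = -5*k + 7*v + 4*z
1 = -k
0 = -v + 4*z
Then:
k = -1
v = -5/8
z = -5/32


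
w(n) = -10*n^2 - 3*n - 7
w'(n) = -20*n - 3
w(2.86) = -97.38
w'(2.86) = -60.20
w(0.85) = -16.78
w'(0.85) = -20.00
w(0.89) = -17.59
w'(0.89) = -20.80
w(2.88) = -98.58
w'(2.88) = -60.60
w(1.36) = -29.58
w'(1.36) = -30.20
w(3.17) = -117.00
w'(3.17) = -66.40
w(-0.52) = -8.14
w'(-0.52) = 7.40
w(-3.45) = -115.68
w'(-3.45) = 66.00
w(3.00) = -106.00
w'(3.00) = -63.00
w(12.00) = -1483.00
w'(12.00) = -243.00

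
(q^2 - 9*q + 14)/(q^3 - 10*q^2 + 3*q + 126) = (q - 2)/(q^2 - 3*q - 18)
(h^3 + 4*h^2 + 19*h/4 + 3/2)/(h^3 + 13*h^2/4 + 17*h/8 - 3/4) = 2*(2*h + 1)/(4*h - 1)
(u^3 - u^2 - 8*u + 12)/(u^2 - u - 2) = (u^2 + u - 6)/(u + 1)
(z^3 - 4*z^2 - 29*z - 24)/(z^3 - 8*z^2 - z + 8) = (z + 3)/(z - 1)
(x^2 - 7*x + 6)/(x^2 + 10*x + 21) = (x^2 - 7*x + 6)/(x^2 + 10*x + 21)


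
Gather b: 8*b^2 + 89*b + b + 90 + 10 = 8*b^2 + 90*b + 100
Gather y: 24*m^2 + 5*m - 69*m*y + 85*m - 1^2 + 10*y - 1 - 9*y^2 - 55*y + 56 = 24*m^2 + 90*m - 9*y^2 + y*(-69*m - 45) + 54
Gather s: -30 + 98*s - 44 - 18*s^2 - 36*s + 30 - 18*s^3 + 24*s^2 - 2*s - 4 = -18*s^3 + 6*s^2 + 60*s - 48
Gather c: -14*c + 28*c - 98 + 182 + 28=14*c + 112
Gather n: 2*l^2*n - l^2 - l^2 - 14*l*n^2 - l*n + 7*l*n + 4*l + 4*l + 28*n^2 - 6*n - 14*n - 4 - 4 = -2*l^2 + 8*l + n^2*(28 - 14*l) + n*(2*l^2 + 6*l - 20) - 8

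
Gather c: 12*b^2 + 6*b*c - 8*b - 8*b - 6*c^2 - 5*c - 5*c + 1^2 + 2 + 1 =12*b^2 - 16*b - 6*c^2 + c*(6*b - 10) + 4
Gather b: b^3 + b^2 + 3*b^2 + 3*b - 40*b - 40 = b^3 + 4*b^2 - 37*b - 40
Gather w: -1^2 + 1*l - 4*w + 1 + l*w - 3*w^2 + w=l - 3*w^2 + w*(l - 3)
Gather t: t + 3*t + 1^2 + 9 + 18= 4*t + 28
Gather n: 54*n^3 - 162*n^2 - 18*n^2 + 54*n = 54*n^3 - 180*n^2 + 54*n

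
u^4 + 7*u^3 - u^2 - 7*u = u*(u - 1)*(u + 1)*(u + 7)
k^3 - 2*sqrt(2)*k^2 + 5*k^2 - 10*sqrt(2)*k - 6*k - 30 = (k + 5)*(k - 3*sqrt(2))*(k + sqrt(2))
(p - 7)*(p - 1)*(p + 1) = p^3 - 7*p^2 - p + 7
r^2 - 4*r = r*(r - 4)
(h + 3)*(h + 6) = h^2 + 9*h + 18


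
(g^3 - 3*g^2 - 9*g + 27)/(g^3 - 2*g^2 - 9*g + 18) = (g - 3)/(g - 2)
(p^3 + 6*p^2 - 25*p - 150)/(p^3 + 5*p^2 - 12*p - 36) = (p^2 - 25)/(p^2 - p - 6)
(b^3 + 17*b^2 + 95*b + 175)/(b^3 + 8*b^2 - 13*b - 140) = (b + 5)/(b - 4)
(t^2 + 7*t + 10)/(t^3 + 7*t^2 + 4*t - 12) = (t + 5)/(t^2 + 5*t - 6)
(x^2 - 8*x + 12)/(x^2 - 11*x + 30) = (x - 2)/(x - 5)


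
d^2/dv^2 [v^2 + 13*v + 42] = 2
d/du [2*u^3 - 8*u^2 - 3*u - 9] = 6*u^2 - 16*u - 3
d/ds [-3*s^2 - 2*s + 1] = -6*s - 2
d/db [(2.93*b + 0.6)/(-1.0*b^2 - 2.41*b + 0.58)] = (2.93*b^2 + 1.2*b + 3.1454)/(1.0*b^4 + 4.82*b^3 + 4.6481*b^2 - 2.7956*b + 0.3364)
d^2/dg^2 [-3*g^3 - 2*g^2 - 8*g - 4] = -18*g - 4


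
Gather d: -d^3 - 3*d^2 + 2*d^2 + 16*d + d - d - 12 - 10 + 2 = -d^3 - d^2 + 16*d - 20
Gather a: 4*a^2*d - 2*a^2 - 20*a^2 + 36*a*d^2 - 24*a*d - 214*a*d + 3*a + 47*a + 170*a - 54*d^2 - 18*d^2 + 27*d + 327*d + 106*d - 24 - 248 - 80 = a^2*(4*d - 22) + a*(36*d^2 - 238*d + 220) - 72*d^2 + 460*d - 352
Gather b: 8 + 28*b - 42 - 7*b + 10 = 21*b - 24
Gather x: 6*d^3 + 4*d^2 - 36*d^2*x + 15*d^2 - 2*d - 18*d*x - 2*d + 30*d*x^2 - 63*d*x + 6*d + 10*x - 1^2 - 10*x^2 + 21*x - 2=6*d^3 + 19*d^2 + 2*d + x^2*(30*d - 10) + x*(-36*d^2 - 81*d + 31) - 3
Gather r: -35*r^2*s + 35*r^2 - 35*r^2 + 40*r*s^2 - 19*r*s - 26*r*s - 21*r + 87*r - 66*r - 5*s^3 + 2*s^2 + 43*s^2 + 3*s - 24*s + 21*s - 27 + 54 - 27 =-35*r^2*s + r*(40*s^2 - 45*s) - 5*s^3 + 45*s^2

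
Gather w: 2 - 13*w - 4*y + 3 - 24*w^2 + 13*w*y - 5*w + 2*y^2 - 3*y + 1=-24*w^2 + w*(13*y - 18) + 2*y^2 - 7*y + 6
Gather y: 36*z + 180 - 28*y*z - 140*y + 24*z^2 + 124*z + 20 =y*(-28*z - 140) + 24*z^2 + 160*z + 200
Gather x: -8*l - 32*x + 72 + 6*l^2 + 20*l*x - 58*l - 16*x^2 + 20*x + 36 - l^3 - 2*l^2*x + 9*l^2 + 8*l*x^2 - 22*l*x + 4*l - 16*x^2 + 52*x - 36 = -l^3 + 15*l^2 - 62*l + x^2*(8*l - 32) + x*(-2*l^2 - 2*l + 40) + 72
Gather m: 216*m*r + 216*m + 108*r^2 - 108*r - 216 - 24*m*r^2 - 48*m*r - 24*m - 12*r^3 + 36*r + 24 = m*(-24*r^2 + 168*r + 192) - 12*r^3 + 108*r^2 - 72*r - 192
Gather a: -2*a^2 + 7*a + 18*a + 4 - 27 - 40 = -2*a^2 + 25*a - 63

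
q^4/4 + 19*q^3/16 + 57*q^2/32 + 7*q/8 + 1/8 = (q/4 + 1/2)*(q + 1/4)*(q + 1/2)*(q + 2)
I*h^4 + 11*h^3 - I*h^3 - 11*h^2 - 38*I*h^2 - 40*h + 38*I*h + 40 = (h - 5*I)*(h - 4*I)*(h - 2*I)*(I*h - I)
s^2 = s^2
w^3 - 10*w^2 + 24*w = w*(w - 6)*(w - 4)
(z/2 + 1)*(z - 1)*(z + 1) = z^3/2 + z^2 - z/2 - 1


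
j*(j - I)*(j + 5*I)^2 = j^4 + 9*I*j^3 - 15*j^2 + 25*I*j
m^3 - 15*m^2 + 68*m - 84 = (m - 7)*(m - 6)*(m - 2)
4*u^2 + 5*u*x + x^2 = (u + x)*(4*u + x)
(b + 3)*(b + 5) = b^2 + 8*b + 15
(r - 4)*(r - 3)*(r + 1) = r^3 - 6*r^2 + 5*r + 12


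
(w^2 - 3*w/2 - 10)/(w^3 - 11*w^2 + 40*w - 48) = (w + 5/2)/(w^2 - 7*w + 12)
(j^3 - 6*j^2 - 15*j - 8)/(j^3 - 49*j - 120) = (j^2 + 2*j + 1)/(j^2 + 8*j + 15)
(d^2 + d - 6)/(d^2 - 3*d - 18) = (d - 2)/(d - 6)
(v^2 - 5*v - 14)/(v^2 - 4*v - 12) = (v - 7)/(v - 6)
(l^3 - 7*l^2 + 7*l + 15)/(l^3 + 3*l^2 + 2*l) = (l^2 - 8*l + 15)/(l*(l + 2))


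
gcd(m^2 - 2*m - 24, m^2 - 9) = 1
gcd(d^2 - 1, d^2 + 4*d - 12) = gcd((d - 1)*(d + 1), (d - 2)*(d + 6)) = 1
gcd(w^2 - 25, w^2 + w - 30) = w - 5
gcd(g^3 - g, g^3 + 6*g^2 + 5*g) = g^2 + g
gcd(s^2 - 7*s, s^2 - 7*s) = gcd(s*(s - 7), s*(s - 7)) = s^2 - 7*s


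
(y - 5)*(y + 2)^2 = y^3 - y^2 - 16*y - 20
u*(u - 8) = u^2 - 8*u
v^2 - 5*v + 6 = (v - 3)*(v - 2)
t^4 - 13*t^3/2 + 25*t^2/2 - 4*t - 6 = (t - 3)*(t - 2)^2*(t + 1/2)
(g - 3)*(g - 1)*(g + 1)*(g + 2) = g^4 - g^3 - 7*g^2 + g + 6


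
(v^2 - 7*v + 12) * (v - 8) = v^3 - 15*v^2 + 68*v - 96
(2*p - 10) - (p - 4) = p - 6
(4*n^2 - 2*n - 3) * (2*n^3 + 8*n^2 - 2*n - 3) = 8*n^5 + 28*n^4 - 30*n^3 - 32*n^2 + 12*n + 9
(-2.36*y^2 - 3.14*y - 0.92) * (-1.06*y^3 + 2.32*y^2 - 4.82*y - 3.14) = 2.5016*y^5 - 2.1468*y^4 + 5.0656*y^3 + 20.4108*y^2 + 14.294*y + 2.8888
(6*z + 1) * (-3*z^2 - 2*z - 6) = -18*z^3 - 15*z^2 - 38*z - 6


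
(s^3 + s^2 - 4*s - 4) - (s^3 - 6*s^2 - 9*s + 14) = 7*s^2 + 5*s - 18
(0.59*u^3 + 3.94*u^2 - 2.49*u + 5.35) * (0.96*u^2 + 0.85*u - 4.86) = 0.5664*u^5 + 4.2839*u^4 - 1.9088*u^3 - 16.1289*u^2 + 16.6489*u - 26.001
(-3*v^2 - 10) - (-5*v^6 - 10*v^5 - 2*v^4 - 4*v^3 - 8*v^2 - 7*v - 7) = 5*v^6 + 10*v^5 + 2*v^4 + 4*v^3 + 5*v^2 + 7*v - 3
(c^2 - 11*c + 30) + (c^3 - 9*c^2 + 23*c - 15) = c^3 - 8*c^2 + 12*c + 15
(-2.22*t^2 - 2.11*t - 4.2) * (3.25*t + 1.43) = -7.215*t^3 - 10.0321*t^2 - 16.6673*t - 6.006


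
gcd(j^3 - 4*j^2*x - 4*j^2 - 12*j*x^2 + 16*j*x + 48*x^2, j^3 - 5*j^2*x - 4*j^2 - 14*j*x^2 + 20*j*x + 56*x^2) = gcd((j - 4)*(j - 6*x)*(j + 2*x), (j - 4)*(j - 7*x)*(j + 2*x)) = j^2 + 2*j*x - 4*j - 8*x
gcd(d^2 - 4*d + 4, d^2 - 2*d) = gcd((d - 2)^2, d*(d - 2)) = d - 2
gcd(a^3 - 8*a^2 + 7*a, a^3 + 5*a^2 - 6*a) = a^2 - a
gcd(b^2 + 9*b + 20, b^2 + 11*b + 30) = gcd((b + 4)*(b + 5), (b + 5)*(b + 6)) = b + 5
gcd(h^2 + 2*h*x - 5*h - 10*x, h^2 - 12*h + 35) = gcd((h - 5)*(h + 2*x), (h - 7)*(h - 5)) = h - 5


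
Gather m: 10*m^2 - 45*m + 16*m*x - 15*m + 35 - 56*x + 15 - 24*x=10*m^2 + m*(16*x - 60) - 80*x + 50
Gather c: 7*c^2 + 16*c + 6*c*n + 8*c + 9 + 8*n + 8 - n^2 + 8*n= 7*c^2 + c*(6*n + 24) - n^2 + 16*n + 17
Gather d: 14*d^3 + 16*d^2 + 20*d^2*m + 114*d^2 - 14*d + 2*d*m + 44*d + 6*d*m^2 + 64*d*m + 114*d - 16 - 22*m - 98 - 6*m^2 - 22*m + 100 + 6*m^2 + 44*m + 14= 14*d^3 + d^2*(20*m + 130) + d*(6*m^2 + 66*m + 144)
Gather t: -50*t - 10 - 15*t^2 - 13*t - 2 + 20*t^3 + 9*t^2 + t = 20*t^3 - 6*t^2 - 62*t - 12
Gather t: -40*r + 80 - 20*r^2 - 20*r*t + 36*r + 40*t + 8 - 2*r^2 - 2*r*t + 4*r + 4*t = -22*r^2 + t*(44 - 22*r) + 88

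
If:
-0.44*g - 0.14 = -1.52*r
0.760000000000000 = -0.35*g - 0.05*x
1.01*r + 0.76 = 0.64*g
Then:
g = 2.45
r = 0.80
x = -32.38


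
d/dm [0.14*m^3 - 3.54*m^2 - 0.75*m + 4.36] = 0.42*m^2 - 7.08*m - 0.75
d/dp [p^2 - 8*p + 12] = 2*p - 8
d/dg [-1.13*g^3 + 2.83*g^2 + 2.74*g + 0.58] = -3.39*g^2 + 5.66*g + 2.74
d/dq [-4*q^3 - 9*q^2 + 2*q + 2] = -12*q^2 - 18*q + 2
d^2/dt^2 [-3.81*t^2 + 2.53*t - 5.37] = -7.62000000000000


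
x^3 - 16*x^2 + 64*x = x*(x - 8)^2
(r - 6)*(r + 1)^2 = r^3 - 4*r^2 - 11*r - 6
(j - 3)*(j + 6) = j^2 + 3*j - 18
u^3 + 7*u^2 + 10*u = u*(u + 2)*(u + 5)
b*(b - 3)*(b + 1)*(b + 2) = b^4 - 7*b^2 - 6*b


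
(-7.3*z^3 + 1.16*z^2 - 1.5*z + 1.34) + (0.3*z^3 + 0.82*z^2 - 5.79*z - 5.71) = -7.0*z^3 + 1.98*z^2 - 7.29*z - 4.37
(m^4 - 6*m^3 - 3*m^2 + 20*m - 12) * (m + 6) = m^5 - 39*m^3 + 2*m^2 + 108*m - 72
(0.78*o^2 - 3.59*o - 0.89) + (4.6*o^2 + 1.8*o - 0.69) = 5.38*o^2 - 1.79*o - 1.58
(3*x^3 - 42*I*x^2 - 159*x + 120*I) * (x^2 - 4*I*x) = 3*x^5 - 54*I*x^4 - 327*x^3 + 756*I*x^2 + 480*x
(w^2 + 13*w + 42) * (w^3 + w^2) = w^5 + 14*w^4 + 55*w^3 + 42*w^2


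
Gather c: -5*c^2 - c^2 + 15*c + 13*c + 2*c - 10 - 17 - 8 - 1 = -6*c^2 + 30*c - 36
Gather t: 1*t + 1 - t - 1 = 0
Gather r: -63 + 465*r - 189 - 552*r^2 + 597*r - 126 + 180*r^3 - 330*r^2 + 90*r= 180*r^3 - 882*r^2 + 1152*r - 378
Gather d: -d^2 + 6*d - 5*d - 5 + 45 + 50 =-d^2 + d + 90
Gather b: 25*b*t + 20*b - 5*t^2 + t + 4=b*(25*t + 20) - 5*t^2 + t + 4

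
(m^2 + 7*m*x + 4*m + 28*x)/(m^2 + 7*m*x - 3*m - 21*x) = (m + 4)/(m - 3)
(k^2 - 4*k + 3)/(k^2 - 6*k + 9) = (k - 1)/(k - 3)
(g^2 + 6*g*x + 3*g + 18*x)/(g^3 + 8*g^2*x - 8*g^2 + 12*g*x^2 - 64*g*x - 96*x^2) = (g + 3)/(g^2 + 2*g*x - 8*g - 16*x)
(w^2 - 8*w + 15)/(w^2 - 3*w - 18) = (-w^2 + 8*w - 15)/(-w^2 + 3*w + 18)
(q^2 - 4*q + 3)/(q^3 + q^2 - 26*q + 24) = (q - 3)/(q^2 + 2*q - 24)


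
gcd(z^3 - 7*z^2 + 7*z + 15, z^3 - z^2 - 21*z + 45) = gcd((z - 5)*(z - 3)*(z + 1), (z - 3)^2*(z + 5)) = z - 3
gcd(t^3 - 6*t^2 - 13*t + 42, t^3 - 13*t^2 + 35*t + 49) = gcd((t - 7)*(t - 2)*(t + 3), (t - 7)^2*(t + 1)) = t - 7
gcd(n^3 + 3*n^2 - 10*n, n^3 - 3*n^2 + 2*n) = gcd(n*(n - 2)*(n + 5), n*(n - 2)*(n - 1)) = n^2 - 2*n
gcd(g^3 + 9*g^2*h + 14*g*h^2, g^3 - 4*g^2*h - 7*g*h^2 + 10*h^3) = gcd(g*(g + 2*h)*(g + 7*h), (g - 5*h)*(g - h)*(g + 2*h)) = g + 2*h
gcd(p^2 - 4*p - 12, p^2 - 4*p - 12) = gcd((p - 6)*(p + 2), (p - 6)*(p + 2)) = p^2 - 4*p - 12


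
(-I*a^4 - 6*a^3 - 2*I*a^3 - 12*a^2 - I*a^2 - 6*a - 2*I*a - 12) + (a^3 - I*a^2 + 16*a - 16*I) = -I*a^4 - 5*a^3 - 2*I*a^3 - 12*a^2 - 2*I*a^2 + 10*a - 2*I*a - 12 - 16*I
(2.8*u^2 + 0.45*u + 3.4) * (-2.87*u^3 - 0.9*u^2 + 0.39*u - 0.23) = -8.036*u^5 - 3.8115*u^4 - 9.071*u^3 - 3.5285*u^2 + 1.2225*u - 0.782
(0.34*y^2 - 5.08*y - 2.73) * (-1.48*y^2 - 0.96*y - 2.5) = -0.5032*y^4 + 7.192*y^3 + 8.0672*y^2 + 15.3208*y + 6.825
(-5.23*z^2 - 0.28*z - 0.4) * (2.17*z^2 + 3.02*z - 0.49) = -11.3491*z^4 - 16.4022*z^3 + 0.8491*z^2 - 1.0708*z + 0.196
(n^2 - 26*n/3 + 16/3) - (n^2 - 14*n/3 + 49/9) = -4*n - 1/9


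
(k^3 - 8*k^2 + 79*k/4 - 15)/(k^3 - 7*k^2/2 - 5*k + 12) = (k - 5/2)/(k + 2)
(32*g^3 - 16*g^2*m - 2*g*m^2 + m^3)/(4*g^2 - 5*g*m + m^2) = (8*g^2 - 2*g*m - m^2)/(g - m)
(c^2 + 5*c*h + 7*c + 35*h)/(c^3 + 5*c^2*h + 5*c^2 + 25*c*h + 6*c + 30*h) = (c + 7)/(c^2 + 5*c + 6)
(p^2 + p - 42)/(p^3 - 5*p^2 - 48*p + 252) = 1/(p - 6)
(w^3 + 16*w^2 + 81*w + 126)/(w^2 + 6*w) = w + 10 + 21/w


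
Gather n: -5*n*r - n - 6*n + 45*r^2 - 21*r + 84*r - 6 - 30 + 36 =n*(-5*r - 7) + 45*r^2 + 63*r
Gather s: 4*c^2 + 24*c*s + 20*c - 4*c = 4*c^2 + 24*c*s + 16*c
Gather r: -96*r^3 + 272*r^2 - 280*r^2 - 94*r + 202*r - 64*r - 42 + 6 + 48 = -96*r^3 - 8*r^2 + 44*r + 12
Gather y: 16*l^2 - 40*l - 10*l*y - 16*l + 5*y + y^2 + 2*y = 16*l^2 - 56*l + y^2 + y*(7 - 10*l)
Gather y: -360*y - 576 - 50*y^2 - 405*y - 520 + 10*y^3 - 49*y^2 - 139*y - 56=10*y^3 - 99*y^2 - 904*y - 1152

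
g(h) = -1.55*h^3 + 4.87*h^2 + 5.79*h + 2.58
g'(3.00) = -6.84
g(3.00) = 21.93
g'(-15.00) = -1186.56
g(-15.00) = 6242.73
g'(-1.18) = -12.18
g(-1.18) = 5.08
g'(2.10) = 5.74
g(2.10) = 21.86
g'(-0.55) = -0.97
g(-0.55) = 1.13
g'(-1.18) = -12.18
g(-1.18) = 5.08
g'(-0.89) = -6.56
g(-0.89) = 2.38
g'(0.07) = 6.45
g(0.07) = 3.01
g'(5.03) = -62.87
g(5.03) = -42.34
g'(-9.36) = -492.76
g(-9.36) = 1646.08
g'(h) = -4.65*h^2 + 9.74*h + 5.79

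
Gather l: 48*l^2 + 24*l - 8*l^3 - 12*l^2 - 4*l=-8*l^3 + 36*l^2 + 20*l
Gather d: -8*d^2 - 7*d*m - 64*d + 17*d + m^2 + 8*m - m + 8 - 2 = -8*d^2 + d*(-7*m - 47) + m^2 + 7*m + 6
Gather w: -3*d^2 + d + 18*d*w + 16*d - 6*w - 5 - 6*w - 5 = -3*d^2 + 17*d + w*(18*d - 12) - 10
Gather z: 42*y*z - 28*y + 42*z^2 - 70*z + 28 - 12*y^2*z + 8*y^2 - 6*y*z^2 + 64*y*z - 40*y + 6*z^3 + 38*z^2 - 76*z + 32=8*y^2 - 68*y + 6*z^3 + z^2*(80 - 6*y) + z*(-12*y^2 + 106*y - 146) + 60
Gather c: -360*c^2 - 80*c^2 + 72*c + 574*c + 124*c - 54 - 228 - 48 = -440*c^2 + 770*c - 330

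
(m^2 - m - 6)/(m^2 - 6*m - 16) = (m - 3)/(m - 8)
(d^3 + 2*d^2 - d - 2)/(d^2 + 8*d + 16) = (d^3 + 2*d^2 - d - 2)/(d^2 + 8*d + 16)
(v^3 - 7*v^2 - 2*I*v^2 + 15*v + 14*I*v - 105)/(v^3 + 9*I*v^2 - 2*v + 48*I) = (v^2 - v*(7 + 5*I) + 35*I)/(v^2 + 6*I*v + 16)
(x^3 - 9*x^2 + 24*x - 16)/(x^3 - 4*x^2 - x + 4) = (x - 4)/(x + 1)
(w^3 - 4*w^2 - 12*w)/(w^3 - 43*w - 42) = w*(-w^2 + 4*w + 12)/(-w^3 + 43*w + 42)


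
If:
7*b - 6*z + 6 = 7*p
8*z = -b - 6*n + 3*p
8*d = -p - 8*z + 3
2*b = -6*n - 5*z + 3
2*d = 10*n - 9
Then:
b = -1887/3643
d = 5343/7286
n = 3813/3643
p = 2637/3643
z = -1635/3643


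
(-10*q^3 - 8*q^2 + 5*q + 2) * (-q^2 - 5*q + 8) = 10*q^5 + 58*q^4 - 45*q^3 - 91*q^2 + 30*q + 16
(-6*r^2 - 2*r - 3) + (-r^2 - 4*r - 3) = -7*r^2 - 6*r - 6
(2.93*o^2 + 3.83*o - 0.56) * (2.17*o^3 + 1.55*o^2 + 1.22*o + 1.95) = 6.3581*o^5 + 12.8526*o^4 + 8.2959*o^3 + 9.5181*o^2 + 6.7853*o - 1.092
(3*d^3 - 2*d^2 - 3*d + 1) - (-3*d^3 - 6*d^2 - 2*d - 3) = 6*d^3 + 4*d^2 - d + 4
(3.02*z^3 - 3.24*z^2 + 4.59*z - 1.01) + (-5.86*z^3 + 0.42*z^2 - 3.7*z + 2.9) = -2.84*z^3 - 2.82*z^2 + 0.89*z + 1.89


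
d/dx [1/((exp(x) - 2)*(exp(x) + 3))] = (-2*exp(x) - 1)*exp(x)/(exp(4*x) + 2*exp(3*x) - 11*exp(2*x) - 12*exp(x) + 36)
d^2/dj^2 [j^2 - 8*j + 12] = 2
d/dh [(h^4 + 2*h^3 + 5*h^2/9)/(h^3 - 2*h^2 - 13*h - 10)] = h*(9*h^5 - 36*h^4 - 392*h^3 - 828*h^2 - 605*h - 100)/(9*(h^6 - 4*h^5 - 22*h^4 + 32*h^3 + 209*h^2 + 260*h + 100))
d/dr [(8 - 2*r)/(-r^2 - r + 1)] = 2*(-r^2 + 8*r + 3)/(r^4 + 2*r^3 - r^2 - 2*r + 1)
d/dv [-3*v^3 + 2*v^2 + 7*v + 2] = -9*v^2 + 4*v + 7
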